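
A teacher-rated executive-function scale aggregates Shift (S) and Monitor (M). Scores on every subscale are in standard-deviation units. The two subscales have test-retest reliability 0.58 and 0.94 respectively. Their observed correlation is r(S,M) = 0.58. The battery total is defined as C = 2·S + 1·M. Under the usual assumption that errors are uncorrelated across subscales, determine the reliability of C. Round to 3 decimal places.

0.762

Var(C) = 2² + 1 + 2·[2·0.58] = 5 + 2.32 = 7.32.
Under uncorrelated errors the observed covariances equal the true-score covariances, so only the own-variance terms attenuate.
True-score variance = [2²·0.58 + 0.94] + 2.32 = 3.26 + 2.32 = 5.58.
Reliability = 5.58 / 7.32 = 0.762.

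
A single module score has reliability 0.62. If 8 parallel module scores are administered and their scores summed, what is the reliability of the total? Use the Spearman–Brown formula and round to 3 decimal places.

ρ_k = kρ / (1 + (k−1)ρ) = 8·0.62 / (1 + 7·0.62) = 4.960 / 5.340 = 0.929.

0.929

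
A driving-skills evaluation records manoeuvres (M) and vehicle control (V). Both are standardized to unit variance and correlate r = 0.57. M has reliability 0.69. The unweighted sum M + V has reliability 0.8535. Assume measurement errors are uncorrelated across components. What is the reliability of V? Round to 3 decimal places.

0.850

Var(M+V) = 2 + 2·0.57 = 3.140.
True-score variance = ρ_M + ρ_V + 2·0.57, so 0.8535 = (0.69 + ρ_V + 1.14) / 3.140.
ρ_V = 0.8535·3.140 − 0.69 − 1.14 = 0.850.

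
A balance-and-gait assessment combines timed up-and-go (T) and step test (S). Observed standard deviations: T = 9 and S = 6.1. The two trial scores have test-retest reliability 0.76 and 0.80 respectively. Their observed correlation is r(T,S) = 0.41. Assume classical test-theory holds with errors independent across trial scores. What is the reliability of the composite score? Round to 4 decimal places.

Var(T+S) = 9² + 6.1² + 2·[9·6.1·0.41] = 118.21 + 45.018 = 163.228.
With uncorrelated errors the cross-covariances are all true-score covariance, so they carry over unchanged; only the diagonal terms shrink to ρᵢσᵢ².
True-score variance = [9²·0.76 + 6.1²·0.80] + 45.018 = 91.328 + 45.018 = 136.346.
Reliability = 136.346 / 163.228 = 0.8353.

0.8353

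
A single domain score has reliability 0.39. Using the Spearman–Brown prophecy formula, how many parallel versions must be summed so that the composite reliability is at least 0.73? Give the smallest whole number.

5

k ≥ ρ*(1−ρ₁)/(ρ₁(1−ρ*)) = 0.73·0.61 / (0.39·0.27) = 4.229.
Smallest integer k = 5.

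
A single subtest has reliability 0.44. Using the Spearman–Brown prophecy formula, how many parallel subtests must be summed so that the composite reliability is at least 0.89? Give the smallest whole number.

11

k ≥ ρ*(1−ρ₁)/(ρ₁(1−ρ*)) = 0.89·0.56 / (0.44·0.11) = 10.298.
Smallest integer k = 11.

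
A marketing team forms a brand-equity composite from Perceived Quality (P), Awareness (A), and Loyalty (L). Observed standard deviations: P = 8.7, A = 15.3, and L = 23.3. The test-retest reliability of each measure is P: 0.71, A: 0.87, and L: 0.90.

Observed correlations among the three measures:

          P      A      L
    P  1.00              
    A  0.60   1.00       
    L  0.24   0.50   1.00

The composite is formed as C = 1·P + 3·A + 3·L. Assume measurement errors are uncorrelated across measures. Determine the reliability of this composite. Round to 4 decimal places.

Var(C) = 8.7² + 3²·15.3² + 3²·23.3² + 2·[3·8.7·15.3·0.60 + 3·8.7·23.3·0.24 + 9·15.3·23.3·0.50] = 7068.51 + 3979.51 = 11048.
Because errors are independent across components, Cov(Tᵢ,Tⱼ) = Cov(Xᵢ,Xⱼ); the off-diagonal part of the true-score variance is the same as above.
True-score variance = [8.7²·0.71 + 3²·15.3²·0.87 + 3²·23.3²·0.90] + 3979.51 = 6284.07 + 3979.51 = 10263.6.
Reliability = 10263.6 / 11048 = 0.9290.

0.9290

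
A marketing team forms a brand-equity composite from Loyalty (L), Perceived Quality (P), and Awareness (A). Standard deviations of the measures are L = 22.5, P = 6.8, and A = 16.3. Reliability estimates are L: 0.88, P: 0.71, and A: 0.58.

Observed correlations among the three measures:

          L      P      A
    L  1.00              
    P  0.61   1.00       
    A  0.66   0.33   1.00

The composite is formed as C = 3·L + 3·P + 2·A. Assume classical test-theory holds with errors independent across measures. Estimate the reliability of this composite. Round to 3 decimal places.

Var(C) = 3²·22.5² + 3²·6.8² + 2²·16.3² + 2·[9·22.5·6.8·0.61 + 6·22.5·16.3·0.66 + 6·6.8·16.3·0.33] = 6035.17 + 5023.53 = 11058.7.
With uncorrelated errors the cross-covariances are all true-score covariance, so they carry over unchanged; only the diagonal terms shrink to ρᵢσᵢ².
True-score variance = [3²·22.5²·0.88 + 3²·6.8²·0.71 + 2²·16.3²·0.58] + 5023.53 = 4921.37 + 5023.53 = 9944.9.
Reliability = 9944.9 / 11058.7 = 0.899.

0.899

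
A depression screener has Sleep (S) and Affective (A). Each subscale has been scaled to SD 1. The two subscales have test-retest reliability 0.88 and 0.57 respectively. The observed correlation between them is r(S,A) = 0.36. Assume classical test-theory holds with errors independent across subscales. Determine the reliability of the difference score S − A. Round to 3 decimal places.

Var(S−A) = 1 + 1 − 2·0.36 = 2 − 0.72 = 1.28.
With uncorrelated errors the cross-covariances are all true-score covariance, so they carry over unchanged; only the diagonal terms shrink to ρᵢσᵢ².
True-score variance = [0.88 + 0.57] − 0.72 = 1.45 − 0.72 = 0.73.
Reliability = 0.73 / 1.28 = 0.570.

0.570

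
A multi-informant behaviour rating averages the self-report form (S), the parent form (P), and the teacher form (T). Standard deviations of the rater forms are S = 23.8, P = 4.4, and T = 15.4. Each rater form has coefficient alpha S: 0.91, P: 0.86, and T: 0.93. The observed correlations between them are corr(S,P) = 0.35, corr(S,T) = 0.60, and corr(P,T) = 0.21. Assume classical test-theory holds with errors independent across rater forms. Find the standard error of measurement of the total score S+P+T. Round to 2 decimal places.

Var(total) = 822.96 + 541.587 = 1364.55.
True-score variance = 752.669 + 541.587 = 1294.26, so reliability = 0.9485.
Error variance = 1364.55 − 1294.26 = 70.2912; SEM = √70.2912 = 8.38.

8.38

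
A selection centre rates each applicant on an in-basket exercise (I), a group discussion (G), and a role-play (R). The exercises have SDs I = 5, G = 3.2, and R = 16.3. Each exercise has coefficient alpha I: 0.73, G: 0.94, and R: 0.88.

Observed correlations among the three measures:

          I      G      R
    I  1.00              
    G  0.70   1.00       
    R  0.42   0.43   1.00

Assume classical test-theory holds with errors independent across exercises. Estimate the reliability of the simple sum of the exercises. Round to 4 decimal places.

Var(I+G+R) = 5² + 3.2² + 16.3² + 2·[5·3.2·0.70 + 5·16.3·0.42 + 3.2·16.3·0.43] = 300.93 + 135.718 = 436.648.
Because errors are independent across components, Cov(Tᵢ,Tⱼ) = Cov(Xᵢ,Xⱼ); the off-diagonal part of the true-score variance is the same as above.
True-score variance = [5²·0.73 + 3.2²·0.94 + 16.3²·0.88] + 135.718 = 261.683 + 135.718 = 397.4.
Reliability = 397.4 / 436.648 = 0.9101.

0.9101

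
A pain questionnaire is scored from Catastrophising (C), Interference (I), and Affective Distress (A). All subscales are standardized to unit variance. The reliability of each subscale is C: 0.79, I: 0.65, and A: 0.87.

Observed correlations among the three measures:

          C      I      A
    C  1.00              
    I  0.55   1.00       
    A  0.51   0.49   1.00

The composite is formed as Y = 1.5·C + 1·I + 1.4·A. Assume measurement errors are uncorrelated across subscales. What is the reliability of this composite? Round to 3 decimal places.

Var(Y) = 1.5² + 1 + 1.4² + 2·[1.5·0.55 + 2.1·0.51 + 1.4·0.49] = 5.21 + 5.164 = 10.374.
Under uncorrelated errors the observed covariances equal the true-score covariances, so only the own-variance terms attenuate.
True-score variance = [1.5²·0.79 + 0.65 + 1.4²·0.87] + 5.164 = 4.1327 + 5.164 = 9.2967.
Reliability = 9.2967 / 10.374 = 0.896.

0.896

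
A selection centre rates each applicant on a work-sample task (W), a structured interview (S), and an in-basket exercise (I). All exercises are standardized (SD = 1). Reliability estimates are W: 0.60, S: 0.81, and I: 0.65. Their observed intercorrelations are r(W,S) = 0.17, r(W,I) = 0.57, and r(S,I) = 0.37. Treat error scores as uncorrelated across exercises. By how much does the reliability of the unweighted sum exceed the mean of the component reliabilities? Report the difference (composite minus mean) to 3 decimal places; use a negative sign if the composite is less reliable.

0.133

Var(sum) = 3 + 2.22 = 5.22; true-score variance = 2.06 + 2.22 = 4.28; composite reliability = 0.8199.
Mean component reliability = 0.6867.
Difference = 0.8199 − 0.6867 = 0.133.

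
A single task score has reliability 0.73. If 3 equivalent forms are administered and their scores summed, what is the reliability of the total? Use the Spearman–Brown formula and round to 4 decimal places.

0.8902

ρ_k = kρ / (1 + (k−1)ρ) = 3·0.73 / (1 + 2·0.73) = 2.190 / 2.460 = 0.8902.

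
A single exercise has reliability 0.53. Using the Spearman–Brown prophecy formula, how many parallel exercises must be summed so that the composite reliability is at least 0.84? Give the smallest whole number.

k ≥ ρ*(1−ρ₁)/(ρ₁(1−ρ*)) = 0.84·0.47 / (0.53·0.16) = 4.656.
Smallest integer k = 5.

5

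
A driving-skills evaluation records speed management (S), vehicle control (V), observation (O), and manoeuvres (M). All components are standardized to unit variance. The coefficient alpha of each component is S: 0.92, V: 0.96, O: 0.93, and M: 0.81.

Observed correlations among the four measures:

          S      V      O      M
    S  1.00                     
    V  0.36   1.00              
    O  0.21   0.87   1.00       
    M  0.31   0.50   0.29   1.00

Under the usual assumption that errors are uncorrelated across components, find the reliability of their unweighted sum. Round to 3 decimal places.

Var(S+V+O+M) = 4 + 2·[0.36 + 0.21 + 0.31 + 0.87 + 0.50 + 0.29] = 4 + 5.08 = 9.08.
Under uncorrelated errors the observed covariances equal the true-score covariances, so only the own-variance terms attenuate.
True-score variance = [0.92 + 0.96 + 0.93 + 0.81] + 5.08 = 3.62 + 5.08 = 8.7.
Reliability = 8.7 / 9.08 = 0.958.

0.958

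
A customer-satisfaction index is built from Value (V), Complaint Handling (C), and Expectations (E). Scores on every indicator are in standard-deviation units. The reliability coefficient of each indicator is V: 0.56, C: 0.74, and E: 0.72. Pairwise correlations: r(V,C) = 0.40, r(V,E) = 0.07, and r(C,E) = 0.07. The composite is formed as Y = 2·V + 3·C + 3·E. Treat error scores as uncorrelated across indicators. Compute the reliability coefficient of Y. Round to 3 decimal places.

0.771

Var(Y) = 2² + 3² + 3² + 2·[6·0.40 + 6·0.07 + 9·0.07] = 22 + 6.9 = 28.9.
With uncorrelated errors the cross-covariances are all true-score covariance, so they carry over unchanged; only the diagonal terms shrink to ρᵢσᵢ².
True-score variance = [2²·0.56 + 3²·0.74 + 3²·0.72] + 6.9 = 15.38 + 6.9 = 22.28.
Reliability = 22.28 / 28.9 = 0.771.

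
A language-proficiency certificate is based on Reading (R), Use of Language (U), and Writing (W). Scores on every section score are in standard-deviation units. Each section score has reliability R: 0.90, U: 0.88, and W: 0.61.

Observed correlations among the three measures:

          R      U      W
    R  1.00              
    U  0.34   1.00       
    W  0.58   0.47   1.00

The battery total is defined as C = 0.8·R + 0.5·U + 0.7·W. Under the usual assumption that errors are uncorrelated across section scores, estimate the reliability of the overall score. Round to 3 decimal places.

Var(C) = 0.8² + 0.5² + 0.7² + 2·[0.4·0.34 + 0.56·0.58 + 0.35·0.47] = 1.38 + 1.2506 = 2.6306.
Because errors are independent across components, Cov(Tᵢ,Tⱼ) = Cov(Xᵢ,Xⱼ); the off-diagonal part of the true-score variance is the same as above.
True-score variance = [0.8²·0.90 + 0.5²·0.88 + 0.7²·0.61] + 1.2506 = 1.0949 + 1.2506 = 2.3455.
Reliability = 2.3455 / 2.6306 = 0.892.

0.892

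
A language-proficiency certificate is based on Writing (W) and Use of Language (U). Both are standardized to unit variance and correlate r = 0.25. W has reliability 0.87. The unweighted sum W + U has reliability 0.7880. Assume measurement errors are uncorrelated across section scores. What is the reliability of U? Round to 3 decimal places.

Var(W+U) = 2 + 2·0.25 = 2.500.
True-score variance = ρ_W + ρ_U + 2·0.25, so 0.7880 = (0.87 + ρ_U + 0.50) / 2.500.
ρ_U = 0.7880·2.500 − 0.87 − 0.50 = 0.600.

0.600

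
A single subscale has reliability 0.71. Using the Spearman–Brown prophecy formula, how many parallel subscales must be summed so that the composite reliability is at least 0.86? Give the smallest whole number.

3

k ≥ ρ*(1−ρ₁)/(ρ₁(1−ρ*)) = 0.86·0.29 / (0.71·0.14) = 2.509.
Smallest integer k = 3.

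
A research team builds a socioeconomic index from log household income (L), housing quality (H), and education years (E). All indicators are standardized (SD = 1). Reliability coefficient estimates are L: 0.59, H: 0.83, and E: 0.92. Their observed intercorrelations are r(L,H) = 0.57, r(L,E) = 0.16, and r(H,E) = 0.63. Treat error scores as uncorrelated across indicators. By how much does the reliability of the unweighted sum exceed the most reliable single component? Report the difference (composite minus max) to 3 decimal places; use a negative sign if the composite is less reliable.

-0.035

Var(sum) = 3 + 2.72 = 5.72; true-score variance = 2.34 + 2.72 = 5.06; composite reliability = 0.8846.
Max component reliability = 0.9200.
Difference = 0.8846 − 0.9200 = -0.035.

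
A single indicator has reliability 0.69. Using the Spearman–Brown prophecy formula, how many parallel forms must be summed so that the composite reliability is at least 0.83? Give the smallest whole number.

3

k ≥ ρ*(1−ρ₁)/(ρ₁(1−ρ*)) = 0.83·0.31 / (0.69·0.17) = 2.194.
Smallest integer k = 3.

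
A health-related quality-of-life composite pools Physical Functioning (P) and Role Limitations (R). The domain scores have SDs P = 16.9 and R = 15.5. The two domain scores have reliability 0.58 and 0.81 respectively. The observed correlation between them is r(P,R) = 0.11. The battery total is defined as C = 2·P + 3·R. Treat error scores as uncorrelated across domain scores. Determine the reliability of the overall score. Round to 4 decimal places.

0.7560

Var(C) = 2²·16.9² + 3²·15.5² + 2·[6·16.9·15.5·0.11] = 3304.69 + 345.774 = 3650.46.
Under uncorrelated errors the observed covariances equal the true-score covariances, so only the own-variance terms attenuate.
True-score variance = [2²·16.9²·0.58 + 3²·15.5²·0.81] + 345.774 = 2414.04 + 345.774 = 2759.81.
Reliability = 2759.81 / 3650.46 = 0.7560.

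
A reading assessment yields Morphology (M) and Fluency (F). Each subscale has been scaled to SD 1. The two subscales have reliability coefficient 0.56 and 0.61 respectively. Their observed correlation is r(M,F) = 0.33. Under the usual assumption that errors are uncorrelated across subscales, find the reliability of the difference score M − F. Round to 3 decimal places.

Var(M−F) = 1 + 1 − 2·0.33 = 2 − 0.66 = 1.34.
With uncorrelated errors the cross-covariances are all true-score covariance, so they carry over unchanged; only the diagonal terms shrink to ρᵢσᵢ².
True-score variance = [0.56 + 0.61] − 0.66 = 1.17 − 0.66 = 0.51.
Reliability = 0.51 / 1.34 = 0.381.

0.381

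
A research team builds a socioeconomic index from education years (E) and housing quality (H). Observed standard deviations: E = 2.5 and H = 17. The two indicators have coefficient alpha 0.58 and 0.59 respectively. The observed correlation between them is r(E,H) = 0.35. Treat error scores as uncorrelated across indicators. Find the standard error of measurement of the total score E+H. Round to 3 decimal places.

Var(total) = 295.25 + 29.75 = 325.
True-score variance = 174.135 + 29.75 = 203.885, so reliability = 0.6273.
Error variance = 325 − 203.885 = 121.115; SEM = √121.115 = 11.005.

11.005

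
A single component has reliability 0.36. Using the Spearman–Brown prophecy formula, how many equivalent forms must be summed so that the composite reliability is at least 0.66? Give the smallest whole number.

k ≥ ρ*(1−ρ₁)/(ρ₁(1−ρ*)) = 0.66·0.64 / (0.36·0.34) = 3.451.
Smallest integer k = 4.

4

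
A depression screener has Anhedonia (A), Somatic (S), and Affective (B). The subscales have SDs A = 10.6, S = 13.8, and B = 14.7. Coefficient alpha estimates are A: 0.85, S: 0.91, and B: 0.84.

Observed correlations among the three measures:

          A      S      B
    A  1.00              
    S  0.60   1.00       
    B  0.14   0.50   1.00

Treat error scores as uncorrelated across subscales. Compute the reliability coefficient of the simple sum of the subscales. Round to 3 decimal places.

0.927

Var(A+S+B) = 10.6² + 13.8² + 14.7² + 2·[10.6·13.8·0.60 + 10.6·14.7·0.14 + 13.8·14.7·0.50] = 518.89 + 422.026 = 940.916.
With uncorrelated errors the cross-covariances are all true-score covariance, so they carry over unchanged; only the diagonal terms shrink to ρᵢσᵢ².
True-score variance = [10.6²·0.85 + 13.8²·0.91 + 14.7²·0.84] + 422.026 = 450.322 + 422.026 = 872.348.
Reliability = 872.348 / 940.916 = 0.927.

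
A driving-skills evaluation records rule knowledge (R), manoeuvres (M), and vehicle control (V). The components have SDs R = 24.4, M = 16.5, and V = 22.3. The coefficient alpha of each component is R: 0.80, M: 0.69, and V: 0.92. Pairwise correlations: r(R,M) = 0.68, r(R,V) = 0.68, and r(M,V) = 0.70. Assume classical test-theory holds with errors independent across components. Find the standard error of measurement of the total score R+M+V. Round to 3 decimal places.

Var(total) = 1364.9 + 1802.67 = 3167.57.
True-score variance = 1121.65 + 1802.67 = 2924.32, so reliability = 0.9232.
Error variance = 3167.57 − 2924.32 = 243.253; SEM = √243.253 = 15.597.

15.597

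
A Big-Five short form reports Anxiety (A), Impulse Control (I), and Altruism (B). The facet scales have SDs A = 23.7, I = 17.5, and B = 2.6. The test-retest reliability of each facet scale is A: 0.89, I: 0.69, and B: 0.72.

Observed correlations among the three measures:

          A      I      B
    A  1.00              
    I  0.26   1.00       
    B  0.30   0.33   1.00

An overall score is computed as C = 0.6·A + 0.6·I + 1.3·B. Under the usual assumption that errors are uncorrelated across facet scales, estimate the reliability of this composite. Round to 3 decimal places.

0.869

Var(C) = 0.6²·23.7² + 0.6²·17.5² + 1.3²·2.6² + 2·[0.36·23.7·17.5·0.26 + 0.78·23.7·2.6·0.30 + 0.78·17.5·2.6·0.33] = 323.883 + 129.903 = 453.786.
Because errors are independent across components, Cov(Tᵢ,Tⱼ) = Cov(Xᵢ,Xⱼ); the off-diagonal part of the true-score variance is the same as above.
True-score variance = [0.6²·23.7²·0.89 + 0.6²·17.5²·0.69 + 1.3²·2.6²·0.72] + 129.903 = 264.264 + 129.903 = 394.166.
Reliability = 394.166 / 453.786 = 0.869.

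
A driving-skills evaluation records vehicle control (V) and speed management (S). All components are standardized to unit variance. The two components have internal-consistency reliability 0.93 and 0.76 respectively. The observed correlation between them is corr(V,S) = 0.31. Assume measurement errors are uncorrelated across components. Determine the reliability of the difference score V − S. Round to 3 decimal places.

0.775

Var(V−S) = 1 + 1 − 2·0.31 = 2 − 0.62 = 1.38.
Under uncorrelated errors the observed covariances equal the true-score covariances, so only the own-variance terms attenuate.
True-score variance = [0.93 + 0.76] − 0.62 = 1.69 − 0.62 = 1.07.
Reliability = 1.07 / 1.38 = 0.775.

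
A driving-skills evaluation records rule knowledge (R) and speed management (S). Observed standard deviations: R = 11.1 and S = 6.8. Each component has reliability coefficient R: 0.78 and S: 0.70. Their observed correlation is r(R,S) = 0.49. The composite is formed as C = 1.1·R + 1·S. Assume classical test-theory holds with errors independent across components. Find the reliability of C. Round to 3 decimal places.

Var(C) = 1.1²·11.1² + 6.8² + 2·[1.1·11.1·6.8·0.49] = 195.324 + 81.3674 = 276.692.
With uncorrelated errors the cross-covariances are all true-score covariance, so they carry over unchanged; only the diagonal terms shrink to ρᵢσᵢ².
True-score variance = [1.1²·11.1²·0.78 + 6.8²·0.70] + 81.3674 = 148.654 + 81.3674 = 230.021.
Reliability = 230.021 / 276.692 = 0.831.

0.831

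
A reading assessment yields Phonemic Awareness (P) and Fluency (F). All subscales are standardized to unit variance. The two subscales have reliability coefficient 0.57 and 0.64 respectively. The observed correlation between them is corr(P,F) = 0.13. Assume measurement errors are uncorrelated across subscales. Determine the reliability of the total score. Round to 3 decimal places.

0.650

Var(P+F) = 2 + 2·[0.13] = 2 + 0.26 = 2.26.
Because errors are independent across components, Cov(Tᵢ,Tⱼ) = Cov(Xᵢ,Xⱼ); the off-diagonal part of the true-score variance is the same as above.
True-score variance = [0.57 + 0.64] + 0.26 = 1.21 + 0.26 = 1.47.
Reliability = 1.47 / 2.26 = 0.650.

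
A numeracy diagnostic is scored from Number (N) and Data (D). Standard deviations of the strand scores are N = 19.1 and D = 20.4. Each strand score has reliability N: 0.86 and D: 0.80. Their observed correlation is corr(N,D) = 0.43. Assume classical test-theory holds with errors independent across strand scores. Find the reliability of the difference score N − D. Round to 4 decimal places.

Var(N−D) = 19.1² + 20.4² − 2·19.1·20.4·0.43 = 780.97 − 335.09 = 445.88.
Under uncorrelated errors the observed covariances equal the true-score covariances, so only the own-variance terms attenuate.
True-score variance = [19.1²·0.86 + 20.4²·0.80] − 335.09 = 646.665 − 335.09 = 311.574.
Reliability = 311.574 / 445.88 = 0.6988.

0.6988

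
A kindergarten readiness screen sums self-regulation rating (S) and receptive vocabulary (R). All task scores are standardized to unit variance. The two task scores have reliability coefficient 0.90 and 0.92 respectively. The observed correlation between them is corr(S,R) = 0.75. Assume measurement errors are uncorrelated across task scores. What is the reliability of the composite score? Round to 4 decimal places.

0.9486

Var(S+R) = 2 + 2·[0.75] = 2 + 1.5 = 3.5.
With uncorrelated errors the cross-covariances are all true-score covariance, so they carry over unchanged; only the diagonal terms shrink to ρᵢσᵢ².
True-score variance = [0.90 + 0.92] + 1.5 = 1.82 + 1.5 = 3.32.
Reliability = 3.32 / 3.5 = 0.9486.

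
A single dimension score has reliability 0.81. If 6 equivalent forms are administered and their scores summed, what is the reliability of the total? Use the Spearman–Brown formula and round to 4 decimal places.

0.9624

ρ_k = kρ / (1 + (k−1)ρ) = 6·0.81 / (1 + 5·0.81) = 4.860 / 5.050 = 0.9624.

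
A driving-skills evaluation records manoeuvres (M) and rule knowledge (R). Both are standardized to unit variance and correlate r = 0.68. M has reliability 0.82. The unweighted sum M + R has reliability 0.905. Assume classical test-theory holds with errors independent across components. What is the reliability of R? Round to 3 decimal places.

Var(M+R) = 2 + 2·0.68 = 3.360.
True-score variance = ρ_M + ρ_R + 2·0.68, so 0.905 = (0.82 + ρ_R + 1.36) / 3.360.
ρ_R = 0.905·3.360 − 0.82 − 1.36 = 0.861.

0.861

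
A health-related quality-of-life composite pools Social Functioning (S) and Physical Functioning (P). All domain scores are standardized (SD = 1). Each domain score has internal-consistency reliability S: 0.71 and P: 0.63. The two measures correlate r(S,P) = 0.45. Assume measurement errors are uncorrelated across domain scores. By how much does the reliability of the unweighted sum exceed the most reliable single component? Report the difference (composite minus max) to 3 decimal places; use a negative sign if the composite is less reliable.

0.062

Var(sum) = 2 + 0.9 = 2.9; true-score variance = 1.34 + 0.9 = 2.24; composite reliability = 0.7724.
Max component reliability = 0.7100.
Difference = 0.7724 − 0.7100 = 0.062.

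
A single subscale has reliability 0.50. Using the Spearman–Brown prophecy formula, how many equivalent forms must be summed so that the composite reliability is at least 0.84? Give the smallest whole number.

6

k ≥ ρ*(1−ρ₁)/(ρ₁(1−ρ*)) = 0.84·0.50 / (0.50·0.16) = 5.250.
Smallest integer k = 6.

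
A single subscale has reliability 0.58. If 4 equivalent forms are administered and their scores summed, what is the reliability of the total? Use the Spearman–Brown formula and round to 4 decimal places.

ρ_k = kρ / (1 + (k−1)ρ) = 4·0.58 / (1 + 3·0.58) = 2.320 / 2.740 = 0.8467.

0.8467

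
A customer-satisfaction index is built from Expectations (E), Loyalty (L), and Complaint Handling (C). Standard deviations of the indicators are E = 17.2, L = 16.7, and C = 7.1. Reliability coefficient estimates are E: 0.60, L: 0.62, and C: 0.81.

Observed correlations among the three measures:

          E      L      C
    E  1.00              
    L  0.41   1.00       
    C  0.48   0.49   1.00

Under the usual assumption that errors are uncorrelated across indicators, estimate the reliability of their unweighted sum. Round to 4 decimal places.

0.7862

Var(E+L+C) = 17.2² + 16.7² + 7.1² + 2·[17.2·16.7·0.41 + 17.2·7.1·0.48 + 16.7·7.1·0.49] = 625.14 + 468.971 = 1094.11.
With uncorrelated errors the cross-covariances are all true-score covariance, so they carry over unchanged; only the diagonal terms shrink to ρᵢσᵢ².
True-score variance = [17.2²·0.60 + 16.7²·0.62 + 7.1²·0.81] + 468.971 = 391.248 + 468.971 = 860.218.
Reliability = 860.218 / 1094.11 = 0.7862.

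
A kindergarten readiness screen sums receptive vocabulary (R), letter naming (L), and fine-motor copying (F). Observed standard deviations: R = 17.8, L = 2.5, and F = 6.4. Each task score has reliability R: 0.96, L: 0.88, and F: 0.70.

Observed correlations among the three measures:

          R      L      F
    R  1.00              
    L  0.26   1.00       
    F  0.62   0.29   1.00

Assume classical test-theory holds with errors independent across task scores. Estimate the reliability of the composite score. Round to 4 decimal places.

Var(R+L+F) = 17.8² + 2.5² + 6.4² + 2·[17.8·2.5·0.26 + 17.8·6.4·0.62 + 2.5·6.4·0.29] = 364.05 + 173.681 = 537.731.
With uncorrelated errors the cross-covariances are all true-score covariance, so they carry over unchanged; only the diagonal terms shrink to ρᵢσᵢ².
True-score variance = [17.8²·0.96 + 2.5²·0.88 + 6.4²·0.70] + 173.681 = 338.338 + 173.681 = 512.019.
Reliability = 512.019 / 537.731 = 0.9522.

0.9522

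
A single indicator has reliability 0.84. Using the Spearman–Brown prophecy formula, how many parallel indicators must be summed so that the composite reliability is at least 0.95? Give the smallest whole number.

4

k ≥ ρ*(1−ρ₁)/(ρ₁(1−ρ*)) = 0.95·0.16 / (0.84·0.05) = 3.619.
Smallest integer k = 4.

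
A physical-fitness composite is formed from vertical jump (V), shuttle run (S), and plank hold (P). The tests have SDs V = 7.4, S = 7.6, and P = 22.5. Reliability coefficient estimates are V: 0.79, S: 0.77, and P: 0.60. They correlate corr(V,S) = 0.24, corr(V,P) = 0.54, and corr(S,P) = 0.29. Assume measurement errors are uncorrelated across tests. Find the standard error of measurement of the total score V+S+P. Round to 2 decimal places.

15.08

Var(total) = 618.77 + 305.995 = 924.765.
True-score variance = 391.486 + 305.995 = 697.481, so reliability = 0.7542.
Error variance = 924.765 − 697.481 = 227.284; SEM = √227.284 = 15.08.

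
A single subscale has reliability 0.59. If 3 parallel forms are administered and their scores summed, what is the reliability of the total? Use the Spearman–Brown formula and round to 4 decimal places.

0.8119

ρ_k = kρ / (1 + (k−1)ρ) = 3·0.59 / (1 + 2·0.59) = 1.770 / 2.180 = 0.8119.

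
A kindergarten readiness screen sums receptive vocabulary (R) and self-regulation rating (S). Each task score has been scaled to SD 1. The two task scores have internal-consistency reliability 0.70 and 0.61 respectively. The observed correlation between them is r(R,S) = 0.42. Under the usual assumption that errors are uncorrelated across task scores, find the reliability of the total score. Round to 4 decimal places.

Var(R+S) = 2 + 2·[0.42] = 2 + 0.84 = 2.84.
Because errors are independent across components, Cov(Tᵢ,Tⱼ) = Cov(Xᵢ,Xⱼ); the off-diagonal part of the true-score variance is the same as above.
True-score variance = [0.70 + 0.61] + 0.84 = 1.31 + 0.84 = 2.15.
Reliability = 2.15 / 2.84 = 0.7570.

0.7570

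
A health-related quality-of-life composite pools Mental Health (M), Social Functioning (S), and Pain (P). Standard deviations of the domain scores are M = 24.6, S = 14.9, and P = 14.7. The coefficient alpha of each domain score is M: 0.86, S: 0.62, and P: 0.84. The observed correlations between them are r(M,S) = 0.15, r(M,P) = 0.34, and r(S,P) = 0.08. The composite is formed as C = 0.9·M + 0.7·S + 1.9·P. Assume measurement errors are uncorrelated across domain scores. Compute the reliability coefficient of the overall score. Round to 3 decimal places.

0.877

Var(C) = 0.9²·24.6² + 0.7²·14.9² + 1.9²·14.7² + 2·[0.63·24.6·14.9·0.15 + 1.71·24.6·14.7·0.34 + 1.33·14.9·14.7·0.08] = 1379.05 + 536.377 = 1915.43.
Under uncorrelated errors the observed covariances equal the true-score covariances, so only the own-variance terms attenuate.
True-score variance = [0.9²·24.6²·0.86 + 0.7²·14.9²·0.62 + 1.9²·14.7²·0.84] + 536.377 = 1144.27 + 536.377 = 1680.65.
Reliability = 1680.65 / 1915.43 = 0.877.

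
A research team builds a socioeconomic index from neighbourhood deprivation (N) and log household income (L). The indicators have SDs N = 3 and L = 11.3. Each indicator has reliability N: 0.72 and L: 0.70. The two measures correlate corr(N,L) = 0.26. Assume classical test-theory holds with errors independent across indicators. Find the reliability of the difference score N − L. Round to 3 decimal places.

0.657

Var(N−L) = 3² + 11.3² − 2·3·11.3·0.26 = 136.69 − 17.628 = 119.062.
With uncorrelated errors the cross-covariances are all true-score covariance, so they carry over unchanged; only the diagonal terms shrink to ρᵢσᵢ².
True-score variance = [3²·0.72 + 11.3²·0.70] − 17.628 = 95.863 − 17.628 = 78.235.
Reliability = 78.235 / 119.062 = 0.657.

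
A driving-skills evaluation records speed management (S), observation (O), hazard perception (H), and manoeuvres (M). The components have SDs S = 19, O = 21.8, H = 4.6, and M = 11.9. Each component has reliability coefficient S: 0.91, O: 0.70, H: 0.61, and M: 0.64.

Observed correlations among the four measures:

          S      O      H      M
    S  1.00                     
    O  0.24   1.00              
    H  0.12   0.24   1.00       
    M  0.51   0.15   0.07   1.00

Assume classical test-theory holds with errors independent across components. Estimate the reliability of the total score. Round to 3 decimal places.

0.852

Var(S+O+H+M) = 19² + 21.8² + 4.6² + 11.9² + 2·[19·21.8·0.24 + 19·4.6·0.12 + 19·11.9·0.51 + 21.8·4.6·0.24 + 21.8·11.9·0.15 + 4.6·11.9·0.07] = 999.01 + 584.038 = 1583.05.
With uncorrelated errors the cross-covariances are all true-score covariance, so they carry over unchanged; only the diagonal terms shrink to ρᵢσᵢ².
True-score variance = [19²·0.91 + 21.8²·0.70 + 4.6²·0.61 + 11.9²·0.64] + 584.038 = 764.716 + 584.038 = 1348.75.
Reliability = 1348.75 / 1583.05 = 0.852.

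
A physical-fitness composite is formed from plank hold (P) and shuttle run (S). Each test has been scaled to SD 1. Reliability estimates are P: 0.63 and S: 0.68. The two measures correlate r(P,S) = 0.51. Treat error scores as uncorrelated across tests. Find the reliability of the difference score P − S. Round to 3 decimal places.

0.296

Var(P−S) = 1 + 1 − 2·0.51 = 2 − 1.02 = 0.98.
Under uncorrelated errors the observed covariances equal the true-score covariances, so only the own-variance terms attenuate.
True-score variance = [0.63 + 0.68] − 1.02 = 1.31 − 1.02 = 0.29.
Reliability = 0.29 / 0.98 = 0.296.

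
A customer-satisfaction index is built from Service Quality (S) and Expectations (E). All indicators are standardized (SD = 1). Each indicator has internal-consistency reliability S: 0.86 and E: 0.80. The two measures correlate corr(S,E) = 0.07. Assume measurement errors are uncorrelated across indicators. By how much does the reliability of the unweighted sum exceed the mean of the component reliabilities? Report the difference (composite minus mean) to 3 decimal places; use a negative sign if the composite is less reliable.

Var(sum) = 2 + 0.14 = 2.14; true-score variance = 1.66 + 0.14 = 1.8; composite reliability = 0.8411.
Mean component reliability = 0.8300.
Difference = 0.8411 − 0.8300 = 0.011.

0.011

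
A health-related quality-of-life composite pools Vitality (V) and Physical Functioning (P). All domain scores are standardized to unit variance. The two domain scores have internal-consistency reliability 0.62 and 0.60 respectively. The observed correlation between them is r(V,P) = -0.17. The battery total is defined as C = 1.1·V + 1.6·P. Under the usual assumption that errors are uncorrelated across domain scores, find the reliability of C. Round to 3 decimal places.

0.532

Var(C) = 1.1² + 1.6² + 2·[1.76·(-0.17)] = 3.77 − 0.5984 = 3.1716.
With uncorrelated errors the cross-covariances are all true-score covariance, so they carry over unchanged; only the diagonal terms shrink to ρᵢσᵢ².
True-score variance = [1.1²·0.62 + 1.6²·0.60] − 0.5984 = 2.2862 − 0.5984 = 1.6878.
Reliability = 1.6878 / 3.1716 = 0.532.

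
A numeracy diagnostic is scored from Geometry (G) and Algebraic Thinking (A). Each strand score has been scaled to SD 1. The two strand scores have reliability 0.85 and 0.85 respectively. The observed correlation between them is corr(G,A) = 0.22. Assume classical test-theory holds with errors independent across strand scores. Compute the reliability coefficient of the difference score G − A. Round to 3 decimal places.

Var(G−A) = 1 + 1 − 2·0.22 = 2 − 0.44 = 1.56.
With uncorrelated errors the cross-covariances are all true-score covariance, so they carry over unchanged; only the diagonal terms shrink to ρᵢσᵢ².
True-score variance = [0.85 + 0.85] − 0.44 = 1.7 − 0.44 = 1.26.
Reliability = 1.26 / 1.56 = 0.808.

0.808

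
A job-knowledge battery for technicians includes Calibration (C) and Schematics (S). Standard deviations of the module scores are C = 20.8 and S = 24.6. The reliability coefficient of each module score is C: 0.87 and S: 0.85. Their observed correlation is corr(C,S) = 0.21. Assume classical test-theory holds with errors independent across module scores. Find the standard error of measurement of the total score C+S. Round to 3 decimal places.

12.125

Var(total) = 1037.8 + 214.906 = 1252.71.
True-score variance = 890.783 + 214.906 = 1105.69, so reliability = 0.8826.
Error variance = 1252.71 − 1105.69 = 147.017; SEM = √147.017 = 12.125.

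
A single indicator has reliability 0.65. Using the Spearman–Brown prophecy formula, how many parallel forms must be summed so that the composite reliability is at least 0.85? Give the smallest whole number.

k ≥ ρ*(1−ρ₁)/(ρ₁(1−ρ*)) = 0.85·0.35 / (0.65·0.15) = 3.051.
Smallest integer k = 4.

4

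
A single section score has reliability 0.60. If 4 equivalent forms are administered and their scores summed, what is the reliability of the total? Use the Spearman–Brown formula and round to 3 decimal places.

ρ_k = kρ / (1 + (k−1)ρ) = 4·0.60 / (1 + 3·0.60) = 2.400 / 2.800 = 0.857.

0.857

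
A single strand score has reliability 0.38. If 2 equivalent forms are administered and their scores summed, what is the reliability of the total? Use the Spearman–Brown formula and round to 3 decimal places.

ρ_k = kρ / (1 + (k−1)ρ) = 2·0.38 / (1 + 1·0.38) = 0.760 / 1.380 = 0.551.

0.551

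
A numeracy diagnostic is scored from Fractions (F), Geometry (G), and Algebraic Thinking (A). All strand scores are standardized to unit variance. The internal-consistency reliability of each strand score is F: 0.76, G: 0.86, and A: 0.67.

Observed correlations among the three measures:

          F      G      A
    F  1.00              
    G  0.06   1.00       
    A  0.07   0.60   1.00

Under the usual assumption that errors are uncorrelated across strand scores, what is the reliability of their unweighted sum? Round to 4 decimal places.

0.8408

Var(F+G+A) = 3 + 2·[0.06 + 0.07 + 0.60] = 3 + 1.46 = 4.46.
With uncorrelated errors the cross-covariances are all true-score covariance, so they carry over unchanged; only the diagonal terms shrink to ρᵢσᵢ².
True-score variance = [0.76 + 0.86 + 0.67] + 1.46 = 2.29 + 1.46 = 3.75.
Reliability = 3.75 / 4.46 = 0.8408.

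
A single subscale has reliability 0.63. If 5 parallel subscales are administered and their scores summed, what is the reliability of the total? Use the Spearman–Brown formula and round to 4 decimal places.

ρ_k = kρ / (1 + (k−1)ρ) = 5·0.63 / (1 + 4·0.63) = 3.150 / 3.520 = 0.8949.

0.8949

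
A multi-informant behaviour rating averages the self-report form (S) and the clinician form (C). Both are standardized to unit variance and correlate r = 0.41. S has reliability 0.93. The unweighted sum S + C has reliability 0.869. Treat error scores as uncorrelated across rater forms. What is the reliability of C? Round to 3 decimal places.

Var(S+C) = 2 + 2·0.41 = 2.820.
True-score variance = ρ_S + ρ_C + 2·0.41, so 0.869 = (0.93 + ρ_C + 0.82) / 2.820.
ρ_C = 0.869·2.820 − 0.93 − 0.82 = 0.701.

0.701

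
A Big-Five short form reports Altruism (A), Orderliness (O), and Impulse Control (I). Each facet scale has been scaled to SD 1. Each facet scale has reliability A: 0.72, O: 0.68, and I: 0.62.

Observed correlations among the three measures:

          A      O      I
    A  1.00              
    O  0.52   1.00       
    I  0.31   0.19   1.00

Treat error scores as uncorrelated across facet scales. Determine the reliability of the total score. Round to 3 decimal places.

0.806

Var(A+O+I) = 3 + 2·[0.52 + 0.31 + 0.19] = 3 + 2.04 = 5.04.
Under uncorrelated errors the observed covariances equal the true-score covariances, so only the own-variance terms attenuate.
True-score variance = [0.72 + 0.68 + 0.62] + 2.04 = 2.02 + 2.04 = 4.06.
Reliability = 4.06 / 5.04 = 0.806.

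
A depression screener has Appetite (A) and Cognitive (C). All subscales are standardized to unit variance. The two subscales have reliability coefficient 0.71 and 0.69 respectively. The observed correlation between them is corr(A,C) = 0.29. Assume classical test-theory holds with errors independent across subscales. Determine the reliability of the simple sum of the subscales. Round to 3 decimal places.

Var(A+C) = 2 + 2·[0.29] = 2 + 0.58 = 2.58.
With uncorrelated errors the cross-covariances are all true-score covariance, so they carry over unchanged; only the diagonal terms shrink to ρᵢσᵢ².
True-score variance = [0.71 + 0.69] + 0.58 = 1.4 + 0.58 = 1.98.
Reliability = 1.98 / 2.58 = 0.767.

0.767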